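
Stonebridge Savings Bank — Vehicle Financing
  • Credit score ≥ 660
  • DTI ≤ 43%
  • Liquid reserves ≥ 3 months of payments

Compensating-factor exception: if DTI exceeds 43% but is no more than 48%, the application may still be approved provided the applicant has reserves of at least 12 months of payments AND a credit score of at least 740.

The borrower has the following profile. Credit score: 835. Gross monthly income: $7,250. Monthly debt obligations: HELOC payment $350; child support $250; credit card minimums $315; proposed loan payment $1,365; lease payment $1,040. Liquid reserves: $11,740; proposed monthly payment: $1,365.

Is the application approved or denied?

Denied

Credit score 835 ≥ 660 (meets base)
Total debts = (350 + 250 + 315 + 1,365 + 1,040) = 3,320. DTI: 3,320 ÷ 7,250 = 45.8%, over the 43% base limit.
Reserves = 11,740/1,365 = 8.6 months ≥ 3
45.8% falls in the override range (43%–48%), so the compensating-factor test applies.
Reserves 8.6 < 12 months; credit score 835 ≥ 740.
Override conditions not both satisfied; exception does not apply.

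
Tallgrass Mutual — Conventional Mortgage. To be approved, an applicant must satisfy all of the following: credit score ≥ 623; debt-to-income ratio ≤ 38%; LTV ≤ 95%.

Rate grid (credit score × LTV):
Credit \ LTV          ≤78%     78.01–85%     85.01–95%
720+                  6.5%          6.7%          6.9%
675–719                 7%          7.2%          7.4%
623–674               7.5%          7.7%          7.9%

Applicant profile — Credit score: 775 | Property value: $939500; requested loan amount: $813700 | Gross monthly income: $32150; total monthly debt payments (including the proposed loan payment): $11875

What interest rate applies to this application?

Credit score 775 ≥ 623; DTI: 11,875 ÷ 32,150 = 36.9%, within the 38% cap
LTV: 813,700 ÷ 939,500 = 86.6%, within 95% cap
Score 775 is in the 720+ band; LTV 86.6% is in the 85.01–95% band → 6.9%.

6.9%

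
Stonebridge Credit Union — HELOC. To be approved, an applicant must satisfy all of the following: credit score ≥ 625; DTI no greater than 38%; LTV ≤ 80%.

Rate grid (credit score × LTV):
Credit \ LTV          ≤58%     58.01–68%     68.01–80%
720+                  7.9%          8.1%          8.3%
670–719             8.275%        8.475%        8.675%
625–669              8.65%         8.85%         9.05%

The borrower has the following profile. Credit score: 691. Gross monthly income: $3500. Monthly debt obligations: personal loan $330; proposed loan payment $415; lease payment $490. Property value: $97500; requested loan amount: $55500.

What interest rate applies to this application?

8.275%

Credit score 691 ≥ 625; Total monthly debts = (330 + 415 + 490) = 1,235. Debt-to-income = 1,235/3,500 = 35.3% — meets 38% limit
LTV: 55,500 ÷ 97,500 = 56.9%, within 80% cap
Score 691 is in the 670–719 band; LTV 56.9% is in the ≤58% band → 8.275%.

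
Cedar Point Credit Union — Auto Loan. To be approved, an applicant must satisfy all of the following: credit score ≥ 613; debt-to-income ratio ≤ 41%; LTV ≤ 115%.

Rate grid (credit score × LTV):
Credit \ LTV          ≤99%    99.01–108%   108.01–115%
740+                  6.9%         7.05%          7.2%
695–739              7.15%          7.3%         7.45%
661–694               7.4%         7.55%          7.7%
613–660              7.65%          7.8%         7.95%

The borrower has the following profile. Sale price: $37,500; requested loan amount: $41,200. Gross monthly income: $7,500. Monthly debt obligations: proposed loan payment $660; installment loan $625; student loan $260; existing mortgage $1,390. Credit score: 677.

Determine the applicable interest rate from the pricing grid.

Credit score 677 ≥ 613; Total monthly debts = (660 + 625 + 260 + 1,390) = 2,935. Debt-to-income = 2,935/7,500 = 39.1% — meets 41% limit
LTV: 41,200 ÷ 37,500 = 109.9%, within 115% cap
Row: 677 falls in 661–694. Column: 109.9% falls in 108.01–115%. Rate = 7.7%.

7.7%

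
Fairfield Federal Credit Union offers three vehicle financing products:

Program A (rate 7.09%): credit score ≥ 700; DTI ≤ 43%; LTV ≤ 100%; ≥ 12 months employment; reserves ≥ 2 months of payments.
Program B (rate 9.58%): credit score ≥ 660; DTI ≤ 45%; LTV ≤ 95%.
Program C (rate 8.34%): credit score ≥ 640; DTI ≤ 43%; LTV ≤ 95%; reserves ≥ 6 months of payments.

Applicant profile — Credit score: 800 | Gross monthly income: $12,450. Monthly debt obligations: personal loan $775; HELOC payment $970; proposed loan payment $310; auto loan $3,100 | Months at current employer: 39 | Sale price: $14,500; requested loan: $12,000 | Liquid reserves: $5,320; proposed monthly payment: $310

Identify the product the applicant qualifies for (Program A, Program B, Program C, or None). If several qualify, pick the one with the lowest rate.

Program A

Total debts = (775 + 970 + 310 + 3,100) = 5,155; DTI = 5,155/12,450 = 41.4%.
LTV = 12,000/14,500 = 82.8%.
Reserves = 5,320/310 = 17.2 months.
Program A: score 800 ≥ 700; DTI 41.4% ≤ 43%; LTV 82.8% ≤ 100%; employment 39 ≥ 12 mo; reserves 17.2 ≥ 2 mo → qualifies.
Program B: score 800 ≥ 660; DTI 41.4% ≤ 45%; LTV 82.8% ≤ 95% → qualifies.
Program C: score 800 ≥ 640; DTI 41.4% ≤ 43%; LTV 82.8% ≤ 95%; reserves 17.2 ≥ 6 mo → qualifies.
Qualifying: Program A, Program B, Program C. Lowest rate is 7.09% → Program A.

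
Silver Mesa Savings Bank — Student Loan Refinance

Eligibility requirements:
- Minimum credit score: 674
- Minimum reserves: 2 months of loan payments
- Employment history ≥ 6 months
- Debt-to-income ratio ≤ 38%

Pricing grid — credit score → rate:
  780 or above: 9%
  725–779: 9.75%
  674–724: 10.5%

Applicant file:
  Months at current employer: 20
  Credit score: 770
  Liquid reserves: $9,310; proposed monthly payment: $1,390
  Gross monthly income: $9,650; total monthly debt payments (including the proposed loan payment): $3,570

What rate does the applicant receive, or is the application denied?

Approved at 9.75%

Credit score 770 ≥ 674 (meets minimum)
Reserves = 9,310/1,390 = 6.7 months ≥ 2
DTI: 3,570 ÷ 9,650 = 37%, within the 38% cap
Employment 20 ≥ 6 months
All requirements met. Score 770 falls in the 725–779 tier → 9.75%.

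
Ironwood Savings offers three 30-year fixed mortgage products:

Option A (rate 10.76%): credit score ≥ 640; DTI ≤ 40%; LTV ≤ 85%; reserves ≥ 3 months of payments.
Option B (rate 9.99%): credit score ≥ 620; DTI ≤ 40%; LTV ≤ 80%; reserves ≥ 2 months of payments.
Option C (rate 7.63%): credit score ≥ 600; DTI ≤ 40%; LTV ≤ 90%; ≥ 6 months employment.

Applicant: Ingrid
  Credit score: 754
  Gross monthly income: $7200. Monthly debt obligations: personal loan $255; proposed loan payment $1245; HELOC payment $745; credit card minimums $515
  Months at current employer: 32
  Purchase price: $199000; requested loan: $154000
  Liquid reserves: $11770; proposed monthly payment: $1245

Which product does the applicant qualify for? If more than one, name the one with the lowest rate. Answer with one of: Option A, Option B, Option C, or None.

Total debts = (255 + 1,245 + 745 + 515) = 2,760; DTI = 2,760/7,200 = 38.3%.
LTV = 154,000/199,000 = 77.4%.
Reserves = 11,770/1,245 = 9.5 months.
Option A: score 754 ≥ 640; DTI 38.3% ≤ 40%; LTV 77.4% ≤ 85%; reserves 9.5 ≥ 3 mo → qualifies.
Option B: score 754 ≥ 620; DTI 38.3% ≤ 40%; LTV 77.4% ≤ 80%; reserves 9.5 ≥ 2 mo → qualifies.
Option C: score 754 ≥ 600; DTI 38.3% ≤ 40%; LTV 77.4% ≤ 90%; employment 32 ≥ 6 mo → qualifies.
Qualifying: Option A, Option B, Option C. Lowest rate is 7.63% → Option C.

Option C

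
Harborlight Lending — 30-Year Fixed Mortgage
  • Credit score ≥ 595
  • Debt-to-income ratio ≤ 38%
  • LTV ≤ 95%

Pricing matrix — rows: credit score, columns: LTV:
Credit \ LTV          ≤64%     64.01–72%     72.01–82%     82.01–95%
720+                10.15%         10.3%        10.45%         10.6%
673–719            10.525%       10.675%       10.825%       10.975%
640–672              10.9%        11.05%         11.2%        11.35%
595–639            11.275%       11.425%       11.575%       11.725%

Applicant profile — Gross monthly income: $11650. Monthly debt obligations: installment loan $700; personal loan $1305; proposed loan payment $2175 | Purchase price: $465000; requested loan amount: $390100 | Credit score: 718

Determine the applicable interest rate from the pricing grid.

10.975%

Credit score 718 ≥ 595; Total monthly debts = (700 + 1,305 + 2,175) = 4,180. Debt-to-income = 4,180/11,650 = 35.9% — meets 38% limit
Loan-to-value = 390,100/465,000 = 83.9% — pass (95% max)
Score 718 is in the 673–719 band; LTV 83.9% is in the 82.01–95% band → 10.975%.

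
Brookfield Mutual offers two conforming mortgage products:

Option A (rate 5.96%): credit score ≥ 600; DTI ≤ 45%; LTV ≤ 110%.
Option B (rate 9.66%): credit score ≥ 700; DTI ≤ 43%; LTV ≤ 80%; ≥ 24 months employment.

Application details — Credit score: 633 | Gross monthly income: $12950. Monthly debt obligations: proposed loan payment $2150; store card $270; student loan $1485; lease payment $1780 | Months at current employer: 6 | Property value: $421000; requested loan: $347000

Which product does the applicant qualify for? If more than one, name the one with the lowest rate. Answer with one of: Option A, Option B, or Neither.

Option A

Total debts = (2,150 + 270 + 1,485 + 1,780) = 5,685; DTI = 5,685/12,950 = 43.9%.
LTV = 347,000/421,000 = 82.4%.
Option A: score 633 ≥ 600; DTI 43.9% ≤ 45%; LTV 82.4% ≤ 110% → qualifies.
Option B: score 633 < 700; DTI 43.9% > 43%; LTV 82.4% > 80%; employment 6 < 24 mo → does not qualify.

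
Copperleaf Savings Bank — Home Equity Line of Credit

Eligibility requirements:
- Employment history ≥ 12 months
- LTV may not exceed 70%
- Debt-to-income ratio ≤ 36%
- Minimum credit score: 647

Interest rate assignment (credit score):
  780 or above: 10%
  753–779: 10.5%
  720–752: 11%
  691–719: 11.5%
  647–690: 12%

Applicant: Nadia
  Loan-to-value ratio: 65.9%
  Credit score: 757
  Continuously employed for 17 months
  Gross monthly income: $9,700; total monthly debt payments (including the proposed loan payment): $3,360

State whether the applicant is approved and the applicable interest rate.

Approved at 10.5%

Credit score 757 ≥ 647 (meets minimum)
DTI = 3,360/9,700 = 34.6% ≤ 36%
Employment 17 ≥ 12 months
LTV 65.9% ≤ 70%
All requirements met. Score 757 falls in the 753–779 tier → 10.5%.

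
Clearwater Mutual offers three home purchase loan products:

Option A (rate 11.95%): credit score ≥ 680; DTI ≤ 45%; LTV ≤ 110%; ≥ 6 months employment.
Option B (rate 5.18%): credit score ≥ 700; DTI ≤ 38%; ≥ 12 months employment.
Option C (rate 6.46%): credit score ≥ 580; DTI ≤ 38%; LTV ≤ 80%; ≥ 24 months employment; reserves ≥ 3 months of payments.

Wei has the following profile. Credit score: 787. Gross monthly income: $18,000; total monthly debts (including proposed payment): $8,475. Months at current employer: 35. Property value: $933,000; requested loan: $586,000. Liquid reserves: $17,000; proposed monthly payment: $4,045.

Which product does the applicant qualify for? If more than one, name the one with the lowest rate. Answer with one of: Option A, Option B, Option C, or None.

None

DTI = 8,475/18,000 = 47.1%.
LTV = 586,000/933,000 = 62.8%.
Reserves = 17,000/4,045 = 4.2 months.
Option A: score 787 ≥ 680; DTI 47.1% > 45%; LTV 62.8% ≤ 110%; employment 35 ≥ 6 mo → does not qualify.
Option B: score 787 ≥ 700; DTI 47.1% > 38%; employment 35 ≥ 12 mo → does not qualify.
Option C: score 787 ≥ 580; DTI 47.1% > 38%; LTV 62.8% ≤ 80%; employment 35 ≥ 24 mo; reserves 4.2 ≥ 3 mo → does not qualify.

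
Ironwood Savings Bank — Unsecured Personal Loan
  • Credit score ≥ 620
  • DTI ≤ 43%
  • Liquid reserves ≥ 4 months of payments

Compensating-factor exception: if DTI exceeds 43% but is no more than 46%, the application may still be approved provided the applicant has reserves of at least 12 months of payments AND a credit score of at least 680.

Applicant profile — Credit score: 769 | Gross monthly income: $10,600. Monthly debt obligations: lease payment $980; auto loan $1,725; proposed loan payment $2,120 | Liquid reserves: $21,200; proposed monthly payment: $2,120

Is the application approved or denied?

Credit score 769 ≥ 620 (meets base)
Total debts = (980 + 1,725 + 2,120) = 4,825. DTI: 4,825 ÷ 10,600 = 45.5%, over the 43% base limit.
Liquid reserves cover 21,200/2,120 = 10.0 months — ≥ 4 required
DTI 45.5% is within the 43%–46% exception band; checking compensating factors.
Override check — reserves: 10.0 mo (short of 12); score: 769 (ok).
Compensating-factor requirement not fully met.

Denied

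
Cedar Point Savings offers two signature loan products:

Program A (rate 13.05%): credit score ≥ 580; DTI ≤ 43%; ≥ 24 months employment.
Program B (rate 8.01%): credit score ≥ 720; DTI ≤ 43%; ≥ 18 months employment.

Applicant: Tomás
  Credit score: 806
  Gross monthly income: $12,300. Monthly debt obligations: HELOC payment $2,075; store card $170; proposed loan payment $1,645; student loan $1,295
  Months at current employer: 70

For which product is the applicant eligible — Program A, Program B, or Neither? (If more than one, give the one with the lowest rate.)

Total debts = (2,075 + 170 + 1,645 + 1,295) = 5,185; DTI = 5,185/12,300 = 42.2%.
Program A: score 806 ≥ 580; DTI 42.2% ≤ 43%; employment 70 ≥ 24 mo → qualifies.
Program B: score 806 ≥ 720; DTI 42.2% ≤ 43%; employment 70 ≥ 18 mo → qualifies.
Qualifying: Program A, Program B. Lowest rate is 8.01% → Program B.

Program B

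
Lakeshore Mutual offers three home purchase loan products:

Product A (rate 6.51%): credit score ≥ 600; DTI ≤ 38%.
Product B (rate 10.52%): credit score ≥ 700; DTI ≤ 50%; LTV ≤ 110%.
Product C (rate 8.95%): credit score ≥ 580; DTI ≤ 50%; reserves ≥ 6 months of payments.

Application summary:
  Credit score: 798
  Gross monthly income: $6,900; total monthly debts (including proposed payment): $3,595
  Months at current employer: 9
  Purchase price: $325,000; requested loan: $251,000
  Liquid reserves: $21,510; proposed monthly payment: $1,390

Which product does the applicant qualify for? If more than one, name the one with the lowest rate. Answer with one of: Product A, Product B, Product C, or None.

None

DTI = 3,595/6,900 = 52.1%.
LTV = 251,000/325,000 = 77.2%.
Reserves = 21,510/1,390 = 15.5 months.
Product A: score 798 ≥ 600; DTI 52.1% > 38% → does not qualify.
Product B: score 798 ≥ 700; DTI 52.1% > 50%; LTV 77.2% ≤ 110% → does not qualify.
Product C: score 798 ≥ 580; DTI 52.1% > 50%; reserves 15.5 ≥ 6 mo → does not qualify.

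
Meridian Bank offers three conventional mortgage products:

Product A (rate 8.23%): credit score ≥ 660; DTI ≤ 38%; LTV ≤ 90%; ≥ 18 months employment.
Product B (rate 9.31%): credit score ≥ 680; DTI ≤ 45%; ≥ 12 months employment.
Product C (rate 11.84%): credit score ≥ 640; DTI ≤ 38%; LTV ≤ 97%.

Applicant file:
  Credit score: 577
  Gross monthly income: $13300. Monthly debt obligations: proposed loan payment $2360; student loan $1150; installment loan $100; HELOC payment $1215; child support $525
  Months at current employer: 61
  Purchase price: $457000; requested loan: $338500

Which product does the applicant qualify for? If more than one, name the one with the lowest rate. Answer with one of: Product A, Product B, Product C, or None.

None

Total debts = (2,360 + 1,150 + 100 + 1,215 + 525) = 5,350; DTI = 5,350/13,300 = 40.2%.
LTV = 338,500/457,000 = 74.1%.
Product A: score 577 < 660; DTI 40.2% > 38%; LTV 74.1% ≤ 90%; employment 61 ≥ 18 mo → does not qualify.
Product B: score 577 < 680; DTI 40.2% ≤ 45%; employment 61 ≥ 12 mo → does not qualify.
Product C: score 577 < 640; DTI 40.2% > 38%; LTV 74.1% ≤ 97% → does not qualify.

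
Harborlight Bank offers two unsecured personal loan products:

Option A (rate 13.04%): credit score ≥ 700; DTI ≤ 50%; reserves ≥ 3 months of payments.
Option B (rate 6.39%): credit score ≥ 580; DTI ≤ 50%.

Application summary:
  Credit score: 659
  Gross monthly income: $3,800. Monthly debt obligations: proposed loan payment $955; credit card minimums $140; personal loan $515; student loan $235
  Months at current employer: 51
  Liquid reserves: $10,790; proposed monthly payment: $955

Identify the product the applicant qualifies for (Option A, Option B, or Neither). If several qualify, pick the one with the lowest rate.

Option B

Total debts = (955 + 140 + 515 + 235) = 1,845; DTI = 1,845/3,800 = 48.6%.
Reserves = 10,790/955 = 11.3 months.
Option A: score 659 < 700; DTI 48.6% ≤ 50%; reserves 11.3 ≥ 3 mo → does not qualify.
Option B: score 659 ≥ 580; DTI 48.6% ≤ 50% → qualifies.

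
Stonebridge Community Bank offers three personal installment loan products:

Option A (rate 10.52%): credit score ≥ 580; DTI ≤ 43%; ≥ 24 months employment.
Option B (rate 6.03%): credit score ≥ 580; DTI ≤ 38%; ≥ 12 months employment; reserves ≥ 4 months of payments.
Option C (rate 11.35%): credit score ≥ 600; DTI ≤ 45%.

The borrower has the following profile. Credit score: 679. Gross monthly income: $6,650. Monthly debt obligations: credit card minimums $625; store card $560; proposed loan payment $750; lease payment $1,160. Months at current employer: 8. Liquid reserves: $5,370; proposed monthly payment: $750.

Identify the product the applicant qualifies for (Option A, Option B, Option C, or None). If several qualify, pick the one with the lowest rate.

Total debts = (625 + 560 + 750 + 1,160) = 3,095; DTI = 3,095/6,650 = 46.5%.
Reserves = 5,370/750 = 7.2 months.
Option A: score 679 ≥ 580; DTI 46.5% > 43%; employment 8 < 24 mo → does not qualify.
Option B: score 679 ≥ 580; DTI 46.5% > 38%; employment 8 < 12 mo; reserves 7.2 ≥ 4 mo → does not qualify.
Option C: score 679 ≥ 600; DTI 46.5% > 45% → does not qualify.

None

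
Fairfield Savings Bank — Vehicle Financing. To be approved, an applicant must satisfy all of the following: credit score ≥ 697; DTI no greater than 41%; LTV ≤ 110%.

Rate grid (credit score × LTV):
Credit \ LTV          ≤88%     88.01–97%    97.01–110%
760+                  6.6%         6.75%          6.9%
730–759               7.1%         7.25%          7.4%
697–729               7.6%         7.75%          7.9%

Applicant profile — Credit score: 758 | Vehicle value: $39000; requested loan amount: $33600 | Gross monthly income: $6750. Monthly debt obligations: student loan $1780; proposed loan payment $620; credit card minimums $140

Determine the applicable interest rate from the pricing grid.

Credit score 758 ≥ 697; Total monthly debts = (1,780 + 620 + 140) = 2,540. DTI = 2,540/6,750 = 37.6% ≤ 41%
Loan-to-value = 33,600/39,000 = 86.2% — pass (110% max)
Credit 758 → row 730–759; LTV 86.2% → column ≤88%. Grid cell → 7.1%.

7.1%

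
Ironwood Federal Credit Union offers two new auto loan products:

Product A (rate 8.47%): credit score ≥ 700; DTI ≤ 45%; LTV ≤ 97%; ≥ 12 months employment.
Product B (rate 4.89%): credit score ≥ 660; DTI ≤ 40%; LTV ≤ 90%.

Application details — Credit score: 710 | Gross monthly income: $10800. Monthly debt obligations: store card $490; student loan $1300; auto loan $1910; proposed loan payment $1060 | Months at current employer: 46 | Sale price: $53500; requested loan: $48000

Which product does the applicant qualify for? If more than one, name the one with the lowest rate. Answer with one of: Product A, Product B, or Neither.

Total debts = (490 + 1,300 + 1,910 + 1,060) = 4,760; DTI = 4,760/10,800 = 44.1%.
LTV = 48,000/53,500 = 89.7%.
Product A: score 710 ≥ 700; DTI 44.1% ≤ 45%; LTV 89.7% ≤ 97%; employment 46 ≥ 12 mo → qualifies.
Product B: score 710 ≥ 660; DTI 44.1% > 40%; LTV 89.7% ≤ 90% → does not qualify.

Product A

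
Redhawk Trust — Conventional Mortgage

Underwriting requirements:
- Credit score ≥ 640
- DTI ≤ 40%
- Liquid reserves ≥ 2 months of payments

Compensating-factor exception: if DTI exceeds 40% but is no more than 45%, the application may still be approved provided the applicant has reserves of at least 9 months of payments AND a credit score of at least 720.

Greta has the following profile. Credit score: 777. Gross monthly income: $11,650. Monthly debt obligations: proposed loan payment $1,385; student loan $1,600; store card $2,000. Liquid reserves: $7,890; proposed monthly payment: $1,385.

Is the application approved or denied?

Denied

Credit score 777 ≥ 640 (meets base)
Total debts = (1,385 + 1,600 + 2,000) = 4,985. DTI = 4,985/11,650 = 42.8% > 40% — standard DTI limit exceeded.
Reserves = 7,890/1,385 = 5.7 months ≥ 2
DTI 42.8% is within the 40%–45% exception band; checking compensating factors.
Override check — reserves: 5.7 mo (short of 9); score: 777 (ok).
Compensating-factor requirement not fully met.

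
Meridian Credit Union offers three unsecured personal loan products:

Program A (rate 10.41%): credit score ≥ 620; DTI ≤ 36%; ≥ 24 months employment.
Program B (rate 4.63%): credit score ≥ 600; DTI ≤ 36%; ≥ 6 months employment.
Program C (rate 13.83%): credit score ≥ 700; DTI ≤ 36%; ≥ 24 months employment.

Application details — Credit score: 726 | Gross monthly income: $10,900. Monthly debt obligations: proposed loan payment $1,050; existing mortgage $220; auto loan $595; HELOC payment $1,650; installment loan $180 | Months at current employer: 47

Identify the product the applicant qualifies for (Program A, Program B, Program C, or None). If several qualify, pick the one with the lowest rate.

Total debts = (1,050 + 220 + 595 + 1,650 + 180) = 3,695; DTI = 3,695/10,900 = 33.9%.
Program A: score 726 ≥ 620; DTI 33.9% ≤ 36%; employment 47 ≥ 24 mo → qualifies.
Program B: score 726 ≥ 600; DTI 33.9% ≤ 36%; employment 47 ≥ 6 mo → qualifies.
Program C: score 726 ≥ 700; DTI 33.9% ≤ 36%; employment 47 ≥ 24 mo → qualifies.
Qualifying: Program A, Program B, Program C. Lowest rate is 4.63% → Program B.

Program B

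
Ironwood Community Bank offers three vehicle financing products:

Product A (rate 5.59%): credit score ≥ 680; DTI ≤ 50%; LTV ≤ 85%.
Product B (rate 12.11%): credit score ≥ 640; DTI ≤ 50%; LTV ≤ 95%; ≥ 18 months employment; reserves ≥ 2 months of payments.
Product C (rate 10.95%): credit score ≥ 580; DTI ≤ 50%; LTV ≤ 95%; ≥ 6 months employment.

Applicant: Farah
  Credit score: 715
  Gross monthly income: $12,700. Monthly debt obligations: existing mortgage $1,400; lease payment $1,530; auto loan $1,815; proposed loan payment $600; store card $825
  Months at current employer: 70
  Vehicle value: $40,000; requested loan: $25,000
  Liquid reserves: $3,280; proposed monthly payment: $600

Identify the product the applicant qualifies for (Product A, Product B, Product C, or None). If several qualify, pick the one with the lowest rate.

Product A

Total debts = (1,400 + 1,530 + 1,815 + 600 + 825) = 6,170; DTI = 6,170/12,700 = 48.6%.
LTV = 25,000/40,000 = 62.5%.
Reserves = 3,280/600 = 5.5 months.
Product A: score 715 ≥ 680; DTI 48.6% ≤ 50%; LTV 62.5% ≤ 85% → qualifies.
Product B: score 715 ≥ 640; DTI 48.6% ≤ 50%; LTV 62.5% ≤ 95%; employment 70 ≥ 18 mo; reserves 5.5 ≥ 2 mo → qualifies.
Product C: score 715 ≥ 580; DTI 48.6% ≤ 50%; LTV 62.5% ≤ 95%; employment 70 ≥ 6 mo → qualifies.
Qualifying: Product A, Product B, Product C. Lowest rate is 5.59% → Product A.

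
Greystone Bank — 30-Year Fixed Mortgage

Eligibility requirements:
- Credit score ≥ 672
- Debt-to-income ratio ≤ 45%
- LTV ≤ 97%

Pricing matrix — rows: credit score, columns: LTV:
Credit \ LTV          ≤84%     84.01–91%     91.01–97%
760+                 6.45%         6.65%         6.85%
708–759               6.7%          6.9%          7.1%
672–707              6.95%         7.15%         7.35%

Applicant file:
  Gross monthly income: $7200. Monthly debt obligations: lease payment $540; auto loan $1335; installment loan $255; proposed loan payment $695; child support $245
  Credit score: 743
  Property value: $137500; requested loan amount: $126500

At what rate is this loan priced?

7.1%

Credit score 743 ≥ 672; Total monthly debts = (540 + 1,335 + 255 + 695 + 245) = 3,070. DTI: 3,070 ÷ 7,200 = 42.6%, within the 45% cap
Loan-to-value = 126,500/137,500 = 92% — pass (97% max)
Score 743 is in the 708–759 band; LTV 92% is in the 91.01–97% band → 7.1%.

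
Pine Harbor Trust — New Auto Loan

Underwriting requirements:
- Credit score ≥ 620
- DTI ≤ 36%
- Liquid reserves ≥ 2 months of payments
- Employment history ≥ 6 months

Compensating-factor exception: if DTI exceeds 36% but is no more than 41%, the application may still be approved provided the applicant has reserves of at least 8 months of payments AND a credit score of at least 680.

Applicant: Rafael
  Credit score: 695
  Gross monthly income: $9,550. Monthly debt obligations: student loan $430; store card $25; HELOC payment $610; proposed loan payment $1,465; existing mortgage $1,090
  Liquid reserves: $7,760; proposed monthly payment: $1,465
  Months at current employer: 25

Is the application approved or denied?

Credit score 695 ≥ 620 (meets base)
Total debts = (430 + 25 + 610 + 1,465 + 1,090) = 3,620. DTI: 3,620 ÷ 9,550 = 37.9%, over the 36% base limit.
Reserves = 7,760/1,465 = 5.3 months ≥ 2
Employment 25 ≥ 6 months
DTI 37.9% is within the 36%–41% exception band; checking compensating factors.
Override check — reserves: 5.3 mo (short of 8); score: 695 (ok).
Override conditions not both satisfied; exception does not apply.

Denied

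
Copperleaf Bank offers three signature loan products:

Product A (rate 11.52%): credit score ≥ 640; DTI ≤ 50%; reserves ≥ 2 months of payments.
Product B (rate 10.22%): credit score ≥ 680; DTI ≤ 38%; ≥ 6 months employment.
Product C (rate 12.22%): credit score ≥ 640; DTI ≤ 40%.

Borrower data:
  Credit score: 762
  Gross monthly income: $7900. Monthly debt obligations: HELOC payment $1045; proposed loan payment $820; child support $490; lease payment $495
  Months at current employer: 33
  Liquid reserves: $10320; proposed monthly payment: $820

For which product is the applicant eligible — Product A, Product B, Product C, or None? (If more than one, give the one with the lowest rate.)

Product B

Total debts = (1,045 + 820 + 490 + 495) = 2,850; DTI = 2,850/7,900 = 36.1%.
Reserves = 10,320/820 = 12.6 months.
Product A: score 762 ≥ 640; DTI 36.1% ≤ 50%; reserves 12.6 ≥ 2 mo → qualifies.
Product B: score 762 ≥ 680; DTI 36.1% ≤ 38%; employment 33 ≥ 6 mo → qualifies.
Product C: score 762 ≥ 640; DTI 36.1% ≤ 40% → qualifies.
Qualifying: Product A, Product B, Product C. Lowest rate is 10.22% → Product B.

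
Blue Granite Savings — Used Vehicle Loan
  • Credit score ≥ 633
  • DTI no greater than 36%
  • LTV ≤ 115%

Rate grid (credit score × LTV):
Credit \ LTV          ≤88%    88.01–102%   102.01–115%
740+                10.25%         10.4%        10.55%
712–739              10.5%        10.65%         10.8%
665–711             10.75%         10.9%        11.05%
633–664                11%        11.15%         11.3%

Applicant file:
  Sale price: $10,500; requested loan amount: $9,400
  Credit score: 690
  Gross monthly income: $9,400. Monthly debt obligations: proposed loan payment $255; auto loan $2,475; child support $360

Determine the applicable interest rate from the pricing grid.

Credit score 690 ≥ 633; Total monthly debts = (255 + 2,475 + 360) = 3,090. DTI: 3,090 ÷ 9,400 = 32.9%, within the 36% cap
LTV: 9,400 ÷ 10,500 = 89.5%, within 115% cap
Score 690 is in the 665–711 band; LTV 89.5% is in the 88.01–102% band → 10.9%.

10.9%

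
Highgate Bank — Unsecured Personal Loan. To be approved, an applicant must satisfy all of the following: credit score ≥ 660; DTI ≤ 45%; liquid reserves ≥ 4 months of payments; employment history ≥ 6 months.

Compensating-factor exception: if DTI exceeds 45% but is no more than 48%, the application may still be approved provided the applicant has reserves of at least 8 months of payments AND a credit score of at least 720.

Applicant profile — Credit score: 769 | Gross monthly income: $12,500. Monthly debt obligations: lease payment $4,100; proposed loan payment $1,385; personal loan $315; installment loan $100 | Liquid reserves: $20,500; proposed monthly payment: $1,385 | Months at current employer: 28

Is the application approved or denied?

Credit score 769 ≥ 660 (meets base)
Total debts = (4,100 + 1,385 + 315 + 100) = 5,900. DTI = 5,900/12,500 = 47.2% > 45% — standard DTI limit exceeded.
Reserves = 20,500/1,385 = 14.8 months ≥ 4
Employment 28 ≥ 6 months
DTI 47.2% is within the 45%–48% exception band; checking compensating factors.
Reserves 14.8 ≥ 8 months; credit score 769 ≥ 720.
Both compensating conditions met → exception applies.

Approved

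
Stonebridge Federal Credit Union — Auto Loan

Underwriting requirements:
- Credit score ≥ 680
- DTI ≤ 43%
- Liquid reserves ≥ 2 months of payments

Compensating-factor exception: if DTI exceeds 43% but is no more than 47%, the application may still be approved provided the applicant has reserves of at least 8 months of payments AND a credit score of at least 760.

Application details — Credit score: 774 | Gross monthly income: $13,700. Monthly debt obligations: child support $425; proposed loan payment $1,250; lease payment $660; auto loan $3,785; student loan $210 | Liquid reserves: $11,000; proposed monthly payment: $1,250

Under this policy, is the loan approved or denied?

Approved

Credit score 774 ≥ 680 (meets base)
Total debts = (425 + 1,250 + 660 + 3,785 + 210) = 6,330. DTI: 6,330 ÷ 13,700 = 46.2%, over the 43% base limit.
Liquid reserves cover 11,000/1,250 = 8.8 months — ≥ 2 required
DTI 46.2% is within the 43%–47% exception band; checking compensating factors.
Reserves 8.8 ≥ 8 months; credit score 774 ≥ 760.
Both compensating conditions met → exception applies.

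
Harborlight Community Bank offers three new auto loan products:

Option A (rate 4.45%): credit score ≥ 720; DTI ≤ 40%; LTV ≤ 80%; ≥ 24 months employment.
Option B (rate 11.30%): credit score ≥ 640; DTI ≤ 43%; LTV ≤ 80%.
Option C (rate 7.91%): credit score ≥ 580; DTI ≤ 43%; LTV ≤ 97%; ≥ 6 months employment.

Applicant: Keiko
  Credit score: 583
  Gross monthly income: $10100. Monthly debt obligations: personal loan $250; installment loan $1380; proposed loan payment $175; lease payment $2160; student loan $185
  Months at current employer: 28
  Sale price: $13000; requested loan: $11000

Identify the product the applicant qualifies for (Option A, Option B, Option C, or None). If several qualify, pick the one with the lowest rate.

Total debts = (250 + 1,380 + 175 + 2,160 + 185) = 4,150; DTI = 4,150/10,100 = 41.1%.
LTV = 11,000/13,000 = 84.6%.
Option A: score 583 < 720; DTI 41.1% > 40%; LTV 84.6% > 80%; employment 28 ≥ 24 mo → does not qualify.
Option B: score 583 < 640; DTI 41.1% ≤ 43%; LTV 84.6% > 80% → does not qualify.
Option C: score 583 ≥ 580; DTI 41.1% ≤ 43%; LTV 84.6% ≤ 97%; employment 28 ≥ 6 mo → qualifies.

Option C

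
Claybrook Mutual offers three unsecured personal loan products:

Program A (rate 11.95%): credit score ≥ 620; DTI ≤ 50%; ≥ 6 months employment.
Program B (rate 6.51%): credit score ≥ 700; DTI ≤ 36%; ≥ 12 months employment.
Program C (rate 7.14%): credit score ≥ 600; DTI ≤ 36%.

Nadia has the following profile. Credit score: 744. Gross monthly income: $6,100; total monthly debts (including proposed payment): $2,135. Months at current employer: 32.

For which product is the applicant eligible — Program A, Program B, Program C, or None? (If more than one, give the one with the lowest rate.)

Program B

DTI = 2,135/6,100 = 35%.
Program A: score 744 ≥ 620; DTI 35% ≤ 50%; employment 32 ≥ 6 mo → qualifies.
Program B: score 744 ≥ 700; DTI 35% ≤ 36%; employment 32 ≥ 12 mo → qualifies.
Program C: score 744 ≥ 600; DTI 35% ≤ 36% → qualifies.
Qualifying: Program A, Program B, Program C. Lowest rate is 6.51% → Program B.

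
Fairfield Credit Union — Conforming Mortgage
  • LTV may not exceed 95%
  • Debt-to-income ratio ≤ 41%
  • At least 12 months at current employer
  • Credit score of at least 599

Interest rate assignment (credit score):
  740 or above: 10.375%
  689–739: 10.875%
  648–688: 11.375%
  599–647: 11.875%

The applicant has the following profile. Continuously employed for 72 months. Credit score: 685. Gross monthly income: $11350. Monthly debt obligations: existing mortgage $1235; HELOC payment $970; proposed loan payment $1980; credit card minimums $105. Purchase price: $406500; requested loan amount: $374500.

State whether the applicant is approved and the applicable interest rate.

Credit score 685 ≥ 599 (meets minimum)
LTV: 374,500 ÷ 406,500 = 92.1%, within 95% cap
Employment 72 ≥ 12 months
Total monthly debts = (1,235 + 970 + 1,980 + 105) = 4,290. Debt-to-income = 4,290/11,350 = 37.8% — meets 41% limit
All requirements met. Score 685 falls in the 648–688 tier → 11.375%.

Approved at 11.375%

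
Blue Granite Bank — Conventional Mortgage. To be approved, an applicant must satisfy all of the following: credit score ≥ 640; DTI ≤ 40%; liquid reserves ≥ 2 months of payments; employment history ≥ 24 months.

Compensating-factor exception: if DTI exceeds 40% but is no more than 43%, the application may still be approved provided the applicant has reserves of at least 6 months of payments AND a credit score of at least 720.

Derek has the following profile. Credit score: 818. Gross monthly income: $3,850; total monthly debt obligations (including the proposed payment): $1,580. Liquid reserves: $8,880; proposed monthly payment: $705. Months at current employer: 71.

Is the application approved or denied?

Approved

Credit score 818 ≥ 640 (meets base)
DTI: 1,580 ÷ 3,850 = 41%, over the 40% base limit.
Reserves = 8,880/705 = 12.6 months ≥ 2
Employment 71 ≥ 24 months
41% falls in the override range (40%–43%), so the compensating-factor test applies.
Reserves 12.6 ≥ 6 months; credit score 818 ≥ 720.
Both override conditions satisfied; DTI exception granted.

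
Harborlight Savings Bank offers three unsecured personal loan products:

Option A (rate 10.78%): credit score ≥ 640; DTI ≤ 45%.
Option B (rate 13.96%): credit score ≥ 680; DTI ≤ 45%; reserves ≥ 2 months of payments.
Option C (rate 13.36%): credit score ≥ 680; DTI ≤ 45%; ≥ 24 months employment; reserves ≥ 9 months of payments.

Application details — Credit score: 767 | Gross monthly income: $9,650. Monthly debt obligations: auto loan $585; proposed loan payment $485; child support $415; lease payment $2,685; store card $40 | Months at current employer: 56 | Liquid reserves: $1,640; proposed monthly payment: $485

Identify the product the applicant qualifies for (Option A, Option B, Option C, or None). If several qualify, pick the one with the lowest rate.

Option A

Total debts = (585 + 485 + 415 + 2,685 + 40) = 4,210; DTI = 4,210/9,650 = 43.6%.
Reserves = 1,640/485 = 3.4 months.
Option A: score 767 ≥ 640; DTI 43.6% ≤ 45% → qualifies.
Option B: score 767 ≥ 680; DTI 43.6% ≤ 45%; reserves 3.4 ≥ 2 mo → qualifies.
Option C: score 767 ≥ 680; DTI 43.6% ≤ 45%; employment 56 ≥ 24 mo; reserves 3.4 < 9 mo → does not qualify.
Qualifying: Option A, Option B. Lowest rate is 10.78% → Option A.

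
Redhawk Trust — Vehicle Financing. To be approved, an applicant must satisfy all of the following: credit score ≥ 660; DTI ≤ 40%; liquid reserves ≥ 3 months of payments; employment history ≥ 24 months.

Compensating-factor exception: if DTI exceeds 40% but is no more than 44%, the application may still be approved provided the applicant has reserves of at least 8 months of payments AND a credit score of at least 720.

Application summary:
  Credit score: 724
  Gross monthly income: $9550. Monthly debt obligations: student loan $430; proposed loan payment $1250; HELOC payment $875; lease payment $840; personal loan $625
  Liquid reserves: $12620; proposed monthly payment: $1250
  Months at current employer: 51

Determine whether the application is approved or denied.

Credit score 724 ≥ 660 (meets base)
Total debts = (430 + 1,250 + 875 + 840 + 625) = 4,020. DTI = 4,020/9,550 = 42.1% > 40% — standard DTI limit exceeded.
Reserves: 12,620 ÷ 1,250 = 10.1 months (meets 3-month minimum)
Employment 51 ≥ 24 months
42.1% falls in the override range (40%–44%), so the compensating-factor test applies.
Override check — reserves: 10.1 mo (ok); score: 724 (ok).
Both compensating conditions met → exception applies.

Approved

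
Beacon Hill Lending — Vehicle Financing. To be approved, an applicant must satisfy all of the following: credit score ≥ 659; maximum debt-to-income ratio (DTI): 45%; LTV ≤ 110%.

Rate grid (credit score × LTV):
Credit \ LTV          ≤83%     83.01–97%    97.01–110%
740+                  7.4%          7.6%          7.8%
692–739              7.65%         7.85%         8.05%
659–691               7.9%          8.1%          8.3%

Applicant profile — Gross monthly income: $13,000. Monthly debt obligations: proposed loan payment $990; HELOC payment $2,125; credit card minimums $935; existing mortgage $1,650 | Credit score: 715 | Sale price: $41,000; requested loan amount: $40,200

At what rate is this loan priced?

Credit score 715 ≥ 659; Total monthly debts = (990 + 2,125 + 935 + 1,650) = 5,700. DTI = 5,700/13,000 = 43.8% ≤ 45%
LTV = 40,200/41,000 = 98% ≤ 110%
Score 715 is in the 692–739 band; LTV 98% is in the 97.01–110% band → 8.05%.

8.05%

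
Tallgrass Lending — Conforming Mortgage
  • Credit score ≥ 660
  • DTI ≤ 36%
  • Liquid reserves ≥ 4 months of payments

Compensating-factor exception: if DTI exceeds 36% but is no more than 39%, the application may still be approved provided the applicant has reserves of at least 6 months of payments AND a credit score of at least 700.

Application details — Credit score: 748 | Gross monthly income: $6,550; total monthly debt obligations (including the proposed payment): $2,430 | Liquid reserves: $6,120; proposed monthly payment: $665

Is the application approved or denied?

Approved

Credit score 748 ≥ 660 (meets base)
DTI = 2,430/6,550 = 37.1% > 36% — standard DTI limit exceeded.
Reserves = 6,120/665 = 9.2 months ≥ 4
DTI 37.1% is within the 36%–39% exception band; checking compensating factors.
Override check — reserves: 9.2 mo (ok); score: 748 (ok).
Both compensating conditions met → exception applies.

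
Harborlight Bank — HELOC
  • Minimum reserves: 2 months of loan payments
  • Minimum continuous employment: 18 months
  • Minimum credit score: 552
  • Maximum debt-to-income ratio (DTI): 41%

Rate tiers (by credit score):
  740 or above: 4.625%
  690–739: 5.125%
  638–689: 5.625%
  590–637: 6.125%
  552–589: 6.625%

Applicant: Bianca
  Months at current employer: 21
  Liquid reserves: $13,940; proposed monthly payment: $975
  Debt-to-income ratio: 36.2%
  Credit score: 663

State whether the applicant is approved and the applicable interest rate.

Credit score 663 ≥ 552 (meets minimum)
Reserves: 13,940 ÷ 975 = 14.3 months (meets 2-month minimum)
Employment 21 ≥ 18 months
DTI 36.2% is within the 41% limit
All requirements met. Score 663 falls in the 638–689 tier → 5.625%.

Approved at 5.625%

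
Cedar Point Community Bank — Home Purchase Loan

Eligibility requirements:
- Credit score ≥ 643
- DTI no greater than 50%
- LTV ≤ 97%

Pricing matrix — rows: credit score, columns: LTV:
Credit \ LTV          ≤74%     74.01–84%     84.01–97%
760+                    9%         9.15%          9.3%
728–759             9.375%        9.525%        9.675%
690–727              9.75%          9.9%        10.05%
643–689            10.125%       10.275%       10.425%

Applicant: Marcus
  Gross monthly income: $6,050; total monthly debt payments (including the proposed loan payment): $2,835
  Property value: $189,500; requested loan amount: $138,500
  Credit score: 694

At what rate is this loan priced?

9.75%

Credit score 694 ≥ 643; Debt-to-income = 2,835/6,050 = 46.9% — meets 50% limit
LTV = 138,500/189,500 = 73.1% ≤ 97%
Credit 694 → row 690–727; LTV 73.1% → column ≤74%. Grid cell → 9.75%.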